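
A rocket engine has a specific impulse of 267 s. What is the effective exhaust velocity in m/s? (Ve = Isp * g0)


Ve = Isp * g0 = 267 * 9.81 = 2619.3 m/s

2619.3 m/s


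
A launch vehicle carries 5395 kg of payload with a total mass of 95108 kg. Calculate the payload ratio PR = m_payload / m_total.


PR = 5395 / 95108 = 0.0567

0.0567


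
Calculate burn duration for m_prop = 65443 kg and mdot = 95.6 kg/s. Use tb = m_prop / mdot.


tb = 65443 / 95.6 = 684.6 s

684.6 s


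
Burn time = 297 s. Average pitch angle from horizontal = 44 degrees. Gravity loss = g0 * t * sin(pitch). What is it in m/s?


GL = 9.81 * 297 * sin(44 deg) = 2024 m/s

2024 m/s


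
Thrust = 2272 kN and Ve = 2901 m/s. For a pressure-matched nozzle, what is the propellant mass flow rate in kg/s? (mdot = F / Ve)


mdot = F / Ve = 2272000 / 2901 = 783.2 kg/s

783.2 kg/s


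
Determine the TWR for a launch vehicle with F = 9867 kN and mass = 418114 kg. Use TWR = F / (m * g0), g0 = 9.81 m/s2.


TWR = 9867000 / (418114 * 9.81) = 2.41

2.41


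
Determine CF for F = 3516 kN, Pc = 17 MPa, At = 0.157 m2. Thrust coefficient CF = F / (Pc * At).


CF = 3516000 / (17e6 * 0.157) = 1.32

1.32


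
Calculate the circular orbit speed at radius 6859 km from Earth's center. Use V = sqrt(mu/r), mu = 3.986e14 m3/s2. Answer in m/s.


V = sqrt(3.986e14 / 6859000) = 7623 m/s

7623 m/s


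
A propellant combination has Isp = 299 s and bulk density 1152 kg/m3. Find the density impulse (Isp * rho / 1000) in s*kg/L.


rho*Isp = 299 * 1152 / 1000 = 344 s*kg/L

344 s*kg/L


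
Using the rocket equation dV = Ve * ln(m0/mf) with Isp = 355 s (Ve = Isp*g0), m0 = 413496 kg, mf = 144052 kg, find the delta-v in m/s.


Ve = 355 * 9.81 = 3482.55 m/s
dV = 3482.55 * ln(413496/144052) = 3672 m/s

3672 m/s


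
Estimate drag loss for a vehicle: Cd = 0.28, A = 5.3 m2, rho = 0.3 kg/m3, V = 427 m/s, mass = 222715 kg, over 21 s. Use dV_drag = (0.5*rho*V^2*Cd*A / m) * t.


D = 0.5 * 0.3 * 427^2 * 0.28 * 5.3 = 40586.44 N
a = 40586.44 / 222715 = 0.1822 m/s2
dV = 0.1822 * 21 = 3.8 m/s

3.8 m/s


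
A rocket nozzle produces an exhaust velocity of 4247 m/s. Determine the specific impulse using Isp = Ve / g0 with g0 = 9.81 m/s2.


Isp = Ve / g0 = 4247 / 9.81 = 432.9 s

432.9 s


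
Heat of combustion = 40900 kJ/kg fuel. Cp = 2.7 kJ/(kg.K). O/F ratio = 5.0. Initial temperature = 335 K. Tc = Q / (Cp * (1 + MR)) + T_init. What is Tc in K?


Tc = 40900 / (2.7 * (1 + 5.0)) + 335 = 2860 K

2860 K


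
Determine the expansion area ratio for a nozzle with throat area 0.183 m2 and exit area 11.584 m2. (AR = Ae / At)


AR = 11.584 / 0.183 = 63.3

63.3


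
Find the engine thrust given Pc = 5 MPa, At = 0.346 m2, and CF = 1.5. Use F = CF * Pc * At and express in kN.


F = 1.5 * 5e6 * 0.346 = 2.5950e+06 N = 2595.0 kN

2595.0 kN


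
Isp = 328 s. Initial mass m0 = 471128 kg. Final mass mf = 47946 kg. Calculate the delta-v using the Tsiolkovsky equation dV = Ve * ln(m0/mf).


Ve = 328 * 9.81 = 3217.68 m/s
dV = 3217.68 * ln(471128/47946) = 7353 m/s

7353 m/s


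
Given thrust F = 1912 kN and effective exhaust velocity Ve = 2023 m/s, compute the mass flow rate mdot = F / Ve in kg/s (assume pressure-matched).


mdot = F / Ve = 1912000 / 2023 = 945.1 kg/s

945.1 kg/s


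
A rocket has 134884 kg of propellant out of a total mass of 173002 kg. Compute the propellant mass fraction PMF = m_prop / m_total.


PMF = 134884 / 173002 = 0.78

0.78


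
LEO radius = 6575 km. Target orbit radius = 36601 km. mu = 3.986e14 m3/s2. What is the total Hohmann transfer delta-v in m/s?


V1 = sqrt(mu/r1) = 7786.11 m/s
dV1 = V1*(sqrt(2*r2/(r1+r2)) - 1) = 2352.09 m/s
V2 = sqrt(mu/r2) = 3300.06 m/s
dV2 = V2*(1 - sqrt(2*r1/(r1+r2))) = 1478.84 m/s
Total dV = 3831 m/s

3831 m/s


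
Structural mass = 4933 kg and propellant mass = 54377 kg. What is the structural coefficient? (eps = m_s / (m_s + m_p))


eps = 4933 / (4933 + 54377) = 0.0832

0.0832


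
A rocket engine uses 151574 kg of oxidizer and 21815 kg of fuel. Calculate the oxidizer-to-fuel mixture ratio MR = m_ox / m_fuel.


MR = 151574 / 21815 = 6.95

6.95


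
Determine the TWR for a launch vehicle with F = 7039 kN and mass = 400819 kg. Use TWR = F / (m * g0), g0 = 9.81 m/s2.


TWR = 7039000 / (400819 * 9.81) = 1.79

1.79


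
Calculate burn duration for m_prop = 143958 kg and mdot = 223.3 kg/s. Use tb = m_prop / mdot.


tb = 143958 / 223.3 = 644.7 s

644.7 s


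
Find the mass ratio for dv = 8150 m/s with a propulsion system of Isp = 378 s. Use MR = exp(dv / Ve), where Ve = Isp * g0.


Ve = 378 * 9.81 = 3708.18 m/s
MR = exp(8150 / 3708.18) = 9.006

9.006


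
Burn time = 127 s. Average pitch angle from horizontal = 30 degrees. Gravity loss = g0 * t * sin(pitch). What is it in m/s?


GL = 9.81 * 127 * sin(30 deg) = 623 m/s

623 m/s


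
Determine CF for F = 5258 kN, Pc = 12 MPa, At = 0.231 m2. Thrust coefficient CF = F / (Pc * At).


CF = 5258000 / (12e6 * 0.231) = 1.9

1.9


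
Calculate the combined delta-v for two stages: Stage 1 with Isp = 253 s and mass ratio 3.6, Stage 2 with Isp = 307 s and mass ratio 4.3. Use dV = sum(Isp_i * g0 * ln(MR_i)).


dV1 = 253 * 9.81 * ln(3.6) = 3179.2 m/s
dV2 = 307 * 9.81 * ln(4.3) = 4392.9 m/s
Total dV = 3179.2 + 4392.9 = 7572.1 m/s ~ 7572 m/s

7572 m/s


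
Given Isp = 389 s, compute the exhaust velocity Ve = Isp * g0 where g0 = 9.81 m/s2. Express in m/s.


Ve = Isp * g0 = 389 * 9.81 = 3816.1 m/s

3816.1 m/s


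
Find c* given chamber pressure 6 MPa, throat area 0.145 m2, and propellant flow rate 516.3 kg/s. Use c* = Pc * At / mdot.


c* = 6e6 * 0.145 / 516.3 = 1685 m/s

1685 m/s


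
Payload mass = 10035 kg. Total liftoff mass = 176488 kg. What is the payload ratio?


PR = 10035 / 176488 = 0.0569

0.0569


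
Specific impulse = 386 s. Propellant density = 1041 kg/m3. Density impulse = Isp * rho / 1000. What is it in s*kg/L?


rho*Isp = 386 * 1041 / 1000 = 402 s*kg/L

402 s*kg/L


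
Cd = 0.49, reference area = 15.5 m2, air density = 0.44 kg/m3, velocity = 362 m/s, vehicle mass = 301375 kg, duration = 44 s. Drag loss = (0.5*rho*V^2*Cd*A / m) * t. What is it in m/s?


D = 0.5 * 0.44 * 362^2 * 0.49 * 15.5 = 218961.42 N
a = 218961.42 / 301375 = 0.7265 m/s2
dV = 0.7265 * 44 = 32.0 m/s

32.0 m/s


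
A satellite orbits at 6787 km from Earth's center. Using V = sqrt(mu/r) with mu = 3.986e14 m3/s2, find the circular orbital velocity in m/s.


V = sqrt(3.986e14 / 6787000) = 7664 m/s

7664 m/s


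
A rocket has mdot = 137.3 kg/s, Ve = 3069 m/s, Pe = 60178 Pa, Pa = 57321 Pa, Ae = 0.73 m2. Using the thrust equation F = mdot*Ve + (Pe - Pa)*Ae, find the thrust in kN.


F = 137.3 * 3069 + (60178 - 57321) * 0.73 = 423459.0 N = 423.5 kN

423.5 kN


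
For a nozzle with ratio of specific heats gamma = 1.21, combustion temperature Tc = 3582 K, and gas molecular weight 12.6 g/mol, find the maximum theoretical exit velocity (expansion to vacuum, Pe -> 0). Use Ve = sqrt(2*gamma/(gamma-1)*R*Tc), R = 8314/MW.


R = 8314 / 12.6 = 659.84 J/(kg.K)
Ve = sqrt(2 * 1.21 / (1.21 - 1) * 659.84 * 3582) = 5219 m/s

5219 m/s


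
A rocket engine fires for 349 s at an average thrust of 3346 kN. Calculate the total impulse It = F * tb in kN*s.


It = 3346 * 349 = 1167754 kN*s

1167754 kN*s


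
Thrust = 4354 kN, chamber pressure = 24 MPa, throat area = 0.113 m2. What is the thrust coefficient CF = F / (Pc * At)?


CF = 4354000 / (24e6 * 0.113) = 1.61

1.61


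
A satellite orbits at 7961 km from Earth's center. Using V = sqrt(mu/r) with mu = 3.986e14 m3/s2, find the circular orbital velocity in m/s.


V = sqrt(3.986e14 / 7961000) = 7076 m/s

7076 m/s


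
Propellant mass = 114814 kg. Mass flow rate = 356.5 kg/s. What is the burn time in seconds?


tb = 114814 / 356.5 = 322.1 s

322.1 s


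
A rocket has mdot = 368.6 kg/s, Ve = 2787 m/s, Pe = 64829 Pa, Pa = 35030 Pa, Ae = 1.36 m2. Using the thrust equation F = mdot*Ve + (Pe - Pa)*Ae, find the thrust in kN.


F = 368.6 * 2787 + (64829 - 35030) * 1.36 = 1.0678e+06 N = 1067.8 kN

1067.8 kN


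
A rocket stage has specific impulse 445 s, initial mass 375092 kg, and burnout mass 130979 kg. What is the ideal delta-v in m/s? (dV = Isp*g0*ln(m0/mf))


Ve = 445 * 9.81 = 4365.45 m/s
dV = 4365.45 * ln(375092/130979) = 4593 m/s

4593 m/s


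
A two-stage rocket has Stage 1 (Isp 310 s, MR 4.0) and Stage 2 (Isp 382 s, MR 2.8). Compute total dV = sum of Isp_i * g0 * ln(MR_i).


dV1 = 310 * 9.81 * ln(4.0) = 4215.9 m/s
dV2 = 382 * 9.81 * ln(2.8) = 3858.4 m/s
Total dV = 4215.9 + 3858.4 = 8074.3 m/s ~ 8074 m/s

8074 m/s


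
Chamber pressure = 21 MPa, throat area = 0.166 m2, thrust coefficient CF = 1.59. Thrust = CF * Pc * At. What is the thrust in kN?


F = 1.59 * 21e6 * 0.166 = 5.5427e+06 N = 5542.7 kN

5542.7 kN


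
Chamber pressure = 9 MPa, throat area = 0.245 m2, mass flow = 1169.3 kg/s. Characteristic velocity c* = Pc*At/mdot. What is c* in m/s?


c* = 9e6 * 0.245 / 1169.3 = 1886 m/s

1886 m/s


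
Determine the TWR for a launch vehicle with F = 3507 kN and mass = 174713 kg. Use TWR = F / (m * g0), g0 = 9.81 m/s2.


TWR = 3507000 / (174713 * 9.81) = 2.05

2.05


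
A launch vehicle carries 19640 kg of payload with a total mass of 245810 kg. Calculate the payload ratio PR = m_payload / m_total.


PR = 19640 / 245810 = 0.0799

0.0799


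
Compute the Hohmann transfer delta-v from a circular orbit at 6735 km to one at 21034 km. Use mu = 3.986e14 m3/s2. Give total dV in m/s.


V1 = sqrt(mu/r1) = 7693.07 m/s
dV1 = V1*(sqrt(2*r2/(r1+r2)) - 1) = 1775.74 m/s
V2 = sqrt(mu/r2) = 4353.19 m/s
dV2 = V2*(1 - sqrt(2*r1/(r1+r2))) = 1321.32 m/s
Total dV = 3097 m/s

3097 m/s


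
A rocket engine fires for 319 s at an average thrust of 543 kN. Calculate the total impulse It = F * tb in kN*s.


It = 543 * 319 = 173217 kN*s

173217 kN*s


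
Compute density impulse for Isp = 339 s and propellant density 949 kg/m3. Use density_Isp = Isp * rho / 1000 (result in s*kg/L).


rho*Isp = 339 * 949 / 1000 = 322 s*kg/L

322 s*kg/L


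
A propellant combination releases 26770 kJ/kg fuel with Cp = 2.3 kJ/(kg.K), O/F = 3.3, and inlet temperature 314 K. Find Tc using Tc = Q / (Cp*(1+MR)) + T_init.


Tc = 26770 / (2.3 * (1 + 3.3)) + 314 = 3021 K

3021 K


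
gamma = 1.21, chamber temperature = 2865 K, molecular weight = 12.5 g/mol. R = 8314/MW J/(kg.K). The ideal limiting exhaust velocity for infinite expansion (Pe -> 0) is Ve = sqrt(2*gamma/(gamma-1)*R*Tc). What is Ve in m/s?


R = 8314 / 12.5 = 665.12 J/(kg.K)
Ve = sqrt(2 * 1.21 / (1.21 - 1) * 665.12 * 2865) = 4686 m/s

4686 m/s


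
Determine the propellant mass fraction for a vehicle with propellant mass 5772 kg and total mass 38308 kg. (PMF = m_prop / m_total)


PMF = 5772 / 38308 = 0.151

0.151


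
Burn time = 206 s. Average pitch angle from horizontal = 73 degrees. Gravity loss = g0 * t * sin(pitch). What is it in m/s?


GL = 9.81 * 206 * sin(73 deg) = 1933 m/s

1933 m/s


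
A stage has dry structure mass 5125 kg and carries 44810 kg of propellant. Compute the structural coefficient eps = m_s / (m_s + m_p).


eps = 5125 / (5125 + 44810) = 0.1026

0.1026


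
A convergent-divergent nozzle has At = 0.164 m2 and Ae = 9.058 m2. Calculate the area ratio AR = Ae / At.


AR = 9.058 / 0.164 = 55.2

55.2


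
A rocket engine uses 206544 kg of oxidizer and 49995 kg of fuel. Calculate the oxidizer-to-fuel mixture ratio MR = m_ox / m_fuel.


MR = 206544 / 49995 = 4.13

4.13


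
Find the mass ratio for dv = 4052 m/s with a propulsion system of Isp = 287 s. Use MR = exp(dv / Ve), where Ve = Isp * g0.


Ve = 287 * 9.81 = 2815.47 m/s
MR = exp(4052 / 2815.47) = 4.217

4.217


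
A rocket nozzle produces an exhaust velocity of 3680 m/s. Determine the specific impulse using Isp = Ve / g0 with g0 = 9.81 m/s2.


Isp = Ve / g0 = 3680 / 9.81 = 375.1 s

375.1 s


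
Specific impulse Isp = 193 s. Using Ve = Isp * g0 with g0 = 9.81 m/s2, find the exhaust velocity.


Ve = Isp * g0 = 193 * 9.81 = 1893.3 m/s

1893.3 m/s


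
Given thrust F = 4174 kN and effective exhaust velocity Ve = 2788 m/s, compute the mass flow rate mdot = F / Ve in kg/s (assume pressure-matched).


mdot = F / Ve = 4174000 / 2788 = 1497.1 kg/s

1497.1 kg/s


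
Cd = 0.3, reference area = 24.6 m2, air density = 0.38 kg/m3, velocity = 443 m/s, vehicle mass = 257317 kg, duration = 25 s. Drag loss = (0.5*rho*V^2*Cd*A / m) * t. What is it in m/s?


D = 0.5 * 0.38 * 443^2 * 0.3 * 24.6 = 275180.35 N
a = 275180.35 / 257317 = 1.0694 m/s2
dV = 1.0694 * 25 = 26.7 m/s

26.7 m/s


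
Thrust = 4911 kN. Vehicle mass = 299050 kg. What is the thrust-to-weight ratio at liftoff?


TWR = 4911000 / (299050 * 9.81) = 1.67

1.67


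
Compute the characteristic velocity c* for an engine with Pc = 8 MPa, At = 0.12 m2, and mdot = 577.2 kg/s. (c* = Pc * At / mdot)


c* = 8e6 * 0.12 / 577.2 = 1663 m/s

1663 m/s


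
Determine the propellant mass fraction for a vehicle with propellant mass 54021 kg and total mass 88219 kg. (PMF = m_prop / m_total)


PMF = 54021 / 88219 = 0.612

0.612


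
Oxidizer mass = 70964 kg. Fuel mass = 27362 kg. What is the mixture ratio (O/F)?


MR = 70964 / 27362 = 2.59

2.59


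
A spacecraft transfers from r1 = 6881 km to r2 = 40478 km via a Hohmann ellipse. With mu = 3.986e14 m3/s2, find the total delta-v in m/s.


V1 = sqrt(mu/r1) = 7611.02 m/s
dV1 = V1*(sqrt(2*r2/(r1+r2)) - 1) = 2339.97 m/s
V2 = sqrt(mu/r2) = 3138.04 m/s
dV2 = V2*(1 - sqrt(2*r1/(r1+r2))) = 1446.44 m/s
Total dV = 3786 m/s

3786 m/s


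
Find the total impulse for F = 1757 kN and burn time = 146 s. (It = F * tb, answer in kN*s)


It = 1757 * 146 = 256522 kN*s

256522 kN*s


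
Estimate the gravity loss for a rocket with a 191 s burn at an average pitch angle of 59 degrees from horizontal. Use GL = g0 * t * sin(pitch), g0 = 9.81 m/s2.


GL = 9.81 * 191 * sin(59 deg) = 1606 m/s

1606 m/s


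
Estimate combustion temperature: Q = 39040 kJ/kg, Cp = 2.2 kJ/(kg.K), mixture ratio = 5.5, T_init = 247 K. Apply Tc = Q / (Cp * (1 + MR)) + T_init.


Tc = 39040 / (2.2 * (1 + 5.5)) + 247 = 2977 K

2977 K


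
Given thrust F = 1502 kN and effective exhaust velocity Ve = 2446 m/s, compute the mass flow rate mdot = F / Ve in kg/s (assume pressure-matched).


mdot = F / Ve = 1502000 / 2446 = 614.1 kg/s

614.1 kg/s


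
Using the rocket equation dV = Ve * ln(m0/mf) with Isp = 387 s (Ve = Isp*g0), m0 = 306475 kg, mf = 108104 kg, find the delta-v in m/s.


Ve = 387 * 9.81 = 3796.47 m/s
dV = 3796.47 * ln(306475/108104) = 3956 m/s

3956 m/s


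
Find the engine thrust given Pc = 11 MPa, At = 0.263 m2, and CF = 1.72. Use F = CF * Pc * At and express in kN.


F = 1.72 * 11e6 * 0.263 = 4.9760e+06 N = 4976.0 kN

4976.0 kN


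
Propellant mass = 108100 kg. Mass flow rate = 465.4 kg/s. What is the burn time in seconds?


tb = 108100 / 465.4 = 232.3 s

232.3 s


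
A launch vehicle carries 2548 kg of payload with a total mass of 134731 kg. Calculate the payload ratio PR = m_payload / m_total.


PR = 2548 / 134731 = 0.0189

0.0189


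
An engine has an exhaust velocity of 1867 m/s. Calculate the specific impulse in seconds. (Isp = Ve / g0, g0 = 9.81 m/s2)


Isp = Ve / g0 = 1867 / 9.81 = 190.3 s

190.3 s


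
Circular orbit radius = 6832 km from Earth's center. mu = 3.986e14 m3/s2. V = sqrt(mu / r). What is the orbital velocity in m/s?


V = sqrt(3.986e14 / 6832000) = 7638 m/s

7638 m/s


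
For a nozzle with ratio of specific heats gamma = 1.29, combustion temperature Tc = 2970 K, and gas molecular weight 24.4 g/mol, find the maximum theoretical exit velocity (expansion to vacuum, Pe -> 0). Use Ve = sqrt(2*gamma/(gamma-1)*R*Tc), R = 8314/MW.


R = 8314 / 24.4 = 340.74 J/(kg.K)
Ve = sqrt(2 * 1.29 / (1.29 - 1) * 340.74 * 2970) = 3001 m/s

3001 m/s


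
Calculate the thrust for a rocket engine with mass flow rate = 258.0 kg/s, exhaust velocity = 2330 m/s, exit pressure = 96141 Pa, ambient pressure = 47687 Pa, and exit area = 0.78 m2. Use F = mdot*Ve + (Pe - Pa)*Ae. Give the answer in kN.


F = 258.0 * 2330 + (96141 - 47687) * 0.78 = 638934.0 N = 638.9 kN

638.9 kN


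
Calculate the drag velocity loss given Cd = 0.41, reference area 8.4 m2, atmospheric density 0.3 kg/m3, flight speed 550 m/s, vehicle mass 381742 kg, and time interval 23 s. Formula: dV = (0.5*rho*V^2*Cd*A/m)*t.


D = 0.5 * 0.3 * 550^2 * 0.41 * 8.4 = 156271.5 N
a = 156271.5 / 381742 = 0.4094 m/s2
dV = 0.4094 * 23 = 9.4 m/s

9.4 m/s


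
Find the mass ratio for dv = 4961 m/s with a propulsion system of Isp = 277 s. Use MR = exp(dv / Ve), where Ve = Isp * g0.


Ve = 277 * 9.81 = 2717.37 m/s
MR = exp(4961 / 2717.37) = 6.207

6.207


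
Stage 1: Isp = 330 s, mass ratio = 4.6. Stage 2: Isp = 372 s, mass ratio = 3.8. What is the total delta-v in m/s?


dV1 = 330 * 9.81 * ln(4.6) = 4940.3 m/s
dV2 = 372 * 9.81 * ln(3.8) = 4871.8 m/s
Total dV = 4940.3 + 4871.8 = 9812.1 m/s ~ 9812 m/s

9812 m/s


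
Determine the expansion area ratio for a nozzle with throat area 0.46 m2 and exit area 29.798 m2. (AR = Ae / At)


AR = 29.798 / 0.46 = 64.8

64.8


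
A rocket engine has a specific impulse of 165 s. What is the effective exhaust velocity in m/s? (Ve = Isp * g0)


Ve = Isp * g0 = 165 * 9.81 = 1618.7 m/s

1618.7 m/s


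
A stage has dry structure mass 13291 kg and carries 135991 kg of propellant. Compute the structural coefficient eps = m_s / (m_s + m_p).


eps = 13291 / (13291 + 135991) = 0.089

0.089


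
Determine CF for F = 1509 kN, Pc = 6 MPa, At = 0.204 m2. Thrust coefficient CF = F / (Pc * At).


CF = 1509000 / (6e6 * 0.204) = 1.23

1.23


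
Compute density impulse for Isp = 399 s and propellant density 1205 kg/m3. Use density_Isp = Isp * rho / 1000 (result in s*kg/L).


rho*Isp = 399 * 1205 / 1000 = 481 s*kg/L

481 s*kg/L


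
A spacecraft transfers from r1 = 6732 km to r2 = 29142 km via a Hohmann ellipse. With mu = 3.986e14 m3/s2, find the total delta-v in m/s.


V1 = sqrt(mu/r1) = 7694.79 m/s
dV1 = V1*(sqrt(2*r2/(r1+r2)) - 1) = 2113.23 m/s
V2 = sqrt(mu/r2) = 3698.36 m/s
dV2 = V2*(1 - sqrt(2*r1/(r1+r2))) = 1432.64 m/s
Total dV = 3546 m/s

3546 m/s


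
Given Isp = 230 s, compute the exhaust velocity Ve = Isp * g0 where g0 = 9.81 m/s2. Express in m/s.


Ve = Isp * g0 = 230 * 9.81 = 2256.3 m/s

2256.3 m/s


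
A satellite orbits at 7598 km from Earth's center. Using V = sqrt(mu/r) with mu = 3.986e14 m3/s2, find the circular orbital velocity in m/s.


V = sqrt(3.986e14 / 7598000) = 7243 m/s

7243 m/s


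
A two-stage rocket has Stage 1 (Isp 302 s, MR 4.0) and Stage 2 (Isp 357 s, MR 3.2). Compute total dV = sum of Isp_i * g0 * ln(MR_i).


dV1 = 302 * 9.81 * ln(4.0) = 4107.1 m/s
dV2 = 357 * 9.81 * ln(3.2) = 4073.6 m/s
Total dV = 4107.1 + 4073.6 = 8180.7 m/s ~ 8181 m/s

8181 m/s


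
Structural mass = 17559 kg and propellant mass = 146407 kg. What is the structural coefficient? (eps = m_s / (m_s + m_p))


eps = 17559 / (17559 + 146407) = 0.1071

0.1071


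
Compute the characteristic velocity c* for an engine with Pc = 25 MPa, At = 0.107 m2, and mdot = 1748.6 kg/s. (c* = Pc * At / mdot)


c* = 25e6 * 0.107 / 1748.6 = 1530 m/s

1530 m/s


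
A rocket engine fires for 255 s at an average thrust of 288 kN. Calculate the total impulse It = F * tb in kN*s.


It = 288 * 255 = 73440 kN*s

73440 kN*s


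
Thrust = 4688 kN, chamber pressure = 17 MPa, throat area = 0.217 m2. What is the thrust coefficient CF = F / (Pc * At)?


CF = 4688000 / (17e6 * 0.217) = 1.27

1.27


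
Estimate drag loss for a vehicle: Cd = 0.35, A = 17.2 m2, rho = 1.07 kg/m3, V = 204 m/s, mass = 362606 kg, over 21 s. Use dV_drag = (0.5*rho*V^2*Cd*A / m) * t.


D = 0.5 * 1.07 * 204^2 * 0.35 * 17.2 = 134032.65 N
a = 134032.65 / 362606 = 0.3696 m/s2
dV = 0.3696 * 21 = 7.8 m/s

7.8 m/s


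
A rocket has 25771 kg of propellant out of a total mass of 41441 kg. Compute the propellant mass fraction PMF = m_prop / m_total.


PMF = 25771 / 41441 = 0.622

0.622


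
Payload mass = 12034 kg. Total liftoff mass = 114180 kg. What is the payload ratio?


PR = 12034 / 114180 = 0.1054

0.1054


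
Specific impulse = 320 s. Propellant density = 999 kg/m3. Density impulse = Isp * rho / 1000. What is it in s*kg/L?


rho*Isp = 320 * 999 / 1000 = 320 s*kg/L

320 s*kg/L


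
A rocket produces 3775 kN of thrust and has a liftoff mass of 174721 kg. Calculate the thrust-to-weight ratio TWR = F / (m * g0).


TWR = 3775000 / (174721 * 9.81) = 2.2

2.2


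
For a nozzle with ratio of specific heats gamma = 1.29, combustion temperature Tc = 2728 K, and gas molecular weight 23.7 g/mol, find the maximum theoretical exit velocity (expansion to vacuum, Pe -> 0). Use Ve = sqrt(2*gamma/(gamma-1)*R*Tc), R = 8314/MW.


R = 8314 / 23.7 = 350.8 J/(kg.K)
Ve = sqrt(2 * 1.29 / (1.29 - 1) * 350.8 * 2728) = 2918 m/s

2918 m/s


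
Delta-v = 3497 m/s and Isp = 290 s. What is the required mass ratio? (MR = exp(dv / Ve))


Ve = 290 * 9.81 = 2844.9 m/s
MR = exp(3497 / 2844.9) = 3.419

3.419


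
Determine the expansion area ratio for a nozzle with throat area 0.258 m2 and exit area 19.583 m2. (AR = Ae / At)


AR = 19.583 / 0.258 = 75.9

75.9


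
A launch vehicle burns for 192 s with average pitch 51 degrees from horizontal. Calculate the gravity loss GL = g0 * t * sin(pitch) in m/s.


GL = 9.81 * 192 * sin(51 deg) = 1464 m/s

1464 m/s


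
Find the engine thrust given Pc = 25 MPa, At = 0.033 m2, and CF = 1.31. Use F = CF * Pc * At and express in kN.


F = 1.31 * 25e6 * 0.033 = 1.0808e+06 N = 1080.8 kN

1080.8 kN


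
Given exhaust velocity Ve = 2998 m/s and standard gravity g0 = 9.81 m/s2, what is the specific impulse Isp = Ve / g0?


Isp = Ve / g0 = 2998 / 9.81 = 305.6 s

305.6 s


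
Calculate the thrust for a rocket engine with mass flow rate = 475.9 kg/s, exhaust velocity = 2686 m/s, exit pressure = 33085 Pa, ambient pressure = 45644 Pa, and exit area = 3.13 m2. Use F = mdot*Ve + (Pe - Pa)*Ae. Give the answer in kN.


F = 475.9 * 2686 + (33085 - 45644) * 3.13 = 1.2390e+06 N = 1239.0 kN

1239.0 kN


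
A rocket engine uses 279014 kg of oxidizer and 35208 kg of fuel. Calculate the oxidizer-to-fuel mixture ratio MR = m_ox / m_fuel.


MR = 279014 / 35208 = 7.92

7.92


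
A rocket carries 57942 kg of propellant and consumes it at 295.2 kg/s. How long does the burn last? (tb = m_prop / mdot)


tb = 57942 / 295.2 = 196.3 s

196.3 s


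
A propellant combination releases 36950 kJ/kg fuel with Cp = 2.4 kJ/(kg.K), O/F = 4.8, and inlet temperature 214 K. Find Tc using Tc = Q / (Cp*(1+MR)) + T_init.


Tc = 36950 / (2.4 * (1 + 4.8)) + 214 = 2868 K

2868 K


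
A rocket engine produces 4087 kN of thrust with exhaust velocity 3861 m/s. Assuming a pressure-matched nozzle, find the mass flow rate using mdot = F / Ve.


mdot = F / Ve = 4087000 / 3861 = 1058.5 kg/s

1058.5 kg/s


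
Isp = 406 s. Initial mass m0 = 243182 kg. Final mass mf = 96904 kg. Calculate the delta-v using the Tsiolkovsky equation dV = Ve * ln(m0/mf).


Ve = 406 * 9.81 = 3982.86 m/s
dV = 3982.86 * ln(243182/96904) = 3665 m/s

3665 m/s


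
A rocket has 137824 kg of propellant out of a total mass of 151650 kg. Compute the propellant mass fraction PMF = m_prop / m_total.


PMF = 137824 / 151650 = 0.909

0.909


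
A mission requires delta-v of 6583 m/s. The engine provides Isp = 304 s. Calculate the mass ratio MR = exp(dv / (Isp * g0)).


Ve = 304 * 9.81 = 2982.24 m/s
MR = exp(6583 / 2982.24) = 9.092

9.092


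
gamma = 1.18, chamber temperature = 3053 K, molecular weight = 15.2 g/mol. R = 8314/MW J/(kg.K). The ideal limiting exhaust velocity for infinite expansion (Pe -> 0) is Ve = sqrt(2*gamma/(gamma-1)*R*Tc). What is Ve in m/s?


R = 8314 / 15.2 = 546.97 J/(kg.K)
Ve = sqrt(2 * 1.18 / (1.18 - 1) * 546.97 * 3053) = 4679 m/s

4679 m/s


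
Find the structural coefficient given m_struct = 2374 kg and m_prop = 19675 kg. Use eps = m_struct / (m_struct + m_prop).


eps = 2374 / (2374 + 19675) = 0.1077

0.1077


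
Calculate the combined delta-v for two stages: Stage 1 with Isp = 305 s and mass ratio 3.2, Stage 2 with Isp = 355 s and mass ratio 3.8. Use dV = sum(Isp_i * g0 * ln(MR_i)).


dV1 = 305 * 9.81 * ln(3.2) = 3480.2 m/s
dV2 = 355 * 9.81 * ln(3.8) = 4649.2 m/s
Total dV = 3480.2 + 4649.2 = 8129.4 m/s ~ 8129 m/s

8129 m/s


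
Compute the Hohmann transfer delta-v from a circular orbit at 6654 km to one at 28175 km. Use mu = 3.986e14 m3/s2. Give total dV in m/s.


V1 = sqrt(mu/r1) = 7739.76 m/s
dV1 = V1*(sqrt(2*r2/(r1+r2)) - 1) = 2104.97 m/s
V2 = sqrt(mu/r2) = 3761.29 m/s
dV2 = V2*(1 - sqrt(2*r1/(r1+r2))) = 1436.29 m/s
Total dV = 3541 m/s

3541 m/s


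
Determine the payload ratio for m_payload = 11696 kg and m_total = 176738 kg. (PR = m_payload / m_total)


PR = 11696 / 176738 = 0.0662

0.0662


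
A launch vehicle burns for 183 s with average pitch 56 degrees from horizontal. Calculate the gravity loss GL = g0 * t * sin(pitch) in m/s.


GL = 9.81 * 183 * sin(56 deg) = 1488 m/s

1488 m/s


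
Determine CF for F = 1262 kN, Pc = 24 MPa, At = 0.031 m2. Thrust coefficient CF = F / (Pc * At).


CF = 1262000 / (24e6 * 0.031) = 1.7

1.7


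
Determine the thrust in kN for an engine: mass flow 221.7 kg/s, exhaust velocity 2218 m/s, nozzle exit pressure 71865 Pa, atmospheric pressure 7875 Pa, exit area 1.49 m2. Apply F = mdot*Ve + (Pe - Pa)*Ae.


F = 221.7 * 2218 + (71865 - 7875) * 1.49 = 587076.0 N = 587.1 kN

587.1 kN


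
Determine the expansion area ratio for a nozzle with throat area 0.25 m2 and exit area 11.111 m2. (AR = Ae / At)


AR = 11.111 / 0.25 = 44.4

44.4


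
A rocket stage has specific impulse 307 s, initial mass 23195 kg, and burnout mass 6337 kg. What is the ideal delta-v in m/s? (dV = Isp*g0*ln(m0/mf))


Ve = 307 * 9.81 = 3011.67 m/s
dV = 3011.67 * ln(23195/6337) = 3908 m/s

3908 m/s


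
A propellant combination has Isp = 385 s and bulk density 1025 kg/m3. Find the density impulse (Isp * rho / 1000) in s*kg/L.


rho*Isp = 385 * 1025 / 1000 = 395 s*kg/L

395 s*kg/L


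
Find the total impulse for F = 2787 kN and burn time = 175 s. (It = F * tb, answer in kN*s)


It = 2787 * 175 = 487725 kN*s

487725 kN*s


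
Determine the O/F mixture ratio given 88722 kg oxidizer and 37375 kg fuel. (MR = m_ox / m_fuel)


MR = 88722 / 37375 = 2.37

2.37


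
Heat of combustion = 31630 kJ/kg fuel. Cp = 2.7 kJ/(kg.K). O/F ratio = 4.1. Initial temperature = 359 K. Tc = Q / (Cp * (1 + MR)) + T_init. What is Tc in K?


Tc = 31630 / (2.7 * (1 + 4.1)) + 359 = 2656 K

2656 K


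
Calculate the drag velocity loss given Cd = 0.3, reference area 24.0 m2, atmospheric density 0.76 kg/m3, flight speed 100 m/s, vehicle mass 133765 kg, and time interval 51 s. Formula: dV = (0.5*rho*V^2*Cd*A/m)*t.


D = 0.5 * 0.76 * 100^2 * 0.3 * 24.0 = 27360.0 N
a = 27360.0 / 133765 = 0.2045 m/s2
dV = 0.2045 * 51 = 10.4 m/s

10.4 m/s


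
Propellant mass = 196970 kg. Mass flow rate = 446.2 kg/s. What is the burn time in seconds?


tb = 196970 / 446.2 = 441.4 s

441.4 s


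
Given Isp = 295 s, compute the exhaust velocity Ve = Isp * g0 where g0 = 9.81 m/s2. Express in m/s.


Ve = Isp * g0 = 295 * 9.81 = 2894.0 m/s

2894.0 m/s


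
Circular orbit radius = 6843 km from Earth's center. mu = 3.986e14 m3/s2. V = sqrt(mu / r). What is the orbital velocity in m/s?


V = sqrt(3.986e14 / 6843000) = 7632 m/s

7632 m/s


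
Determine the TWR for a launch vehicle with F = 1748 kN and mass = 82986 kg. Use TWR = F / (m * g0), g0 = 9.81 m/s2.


TWR = 1748000 / (82986 * 9.81) = 2.15

2.15


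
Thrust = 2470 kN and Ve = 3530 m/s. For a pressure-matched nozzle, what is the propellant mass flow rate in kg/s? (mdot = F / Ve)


mdot = F / Ve = 2470000 / 3530 = 699.7 kg/s

699.7 kg/s


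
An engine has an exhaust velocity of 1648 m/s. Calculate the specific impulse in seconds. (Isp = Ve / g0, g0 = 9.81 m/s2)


Isp = Ve / g0 = 1648 / 9.81 = 168.0 s

168.0 s


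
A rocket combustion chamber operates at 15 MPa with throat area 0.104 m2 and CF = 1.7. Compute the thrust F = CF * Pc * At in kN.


F = 1.7 * 15e6 * 0.104 = 2.6520e+06 N = 2652.0 kN

2652.0 kN


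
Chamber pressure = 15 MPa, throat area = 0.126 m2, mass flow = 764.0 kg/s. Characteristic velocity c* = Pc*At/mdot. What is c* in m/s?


c* = 15e6 * 0.126 / 764.0 = 2474 m/s

2474 m/s


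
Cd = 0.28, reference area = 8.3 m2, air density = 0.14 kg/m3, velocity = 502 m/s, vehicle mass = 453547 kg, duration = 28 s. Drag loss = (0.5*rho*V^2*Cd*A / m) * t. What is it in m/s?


D = 0.5 * 0.14 * 502^2 * 0.28 * 8.3 = 40996.01 N
a = 40996.01 / 453547 = 0.0904 m/s2
dV = 0.0904 * 28 = 2.5 m/s

2.5 m/s


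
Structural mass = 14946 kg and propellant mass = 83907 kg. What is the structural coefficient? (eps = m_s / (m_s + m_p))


eps = 14946 / (14946 + 83907) = 0.1512

0.1512


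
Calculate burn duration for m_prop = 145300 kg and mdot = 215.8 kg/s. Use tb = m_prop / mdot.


tb = 145300 / 215.8 = 673.3 s

673.3 s


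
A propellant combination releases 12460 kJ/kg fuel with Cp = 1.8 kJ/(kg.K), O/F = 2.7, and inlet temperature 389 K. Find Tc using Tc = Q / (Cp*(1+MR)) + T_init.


Tc = 12460 / (1.8 * (1 + 2.7)) + 389 = 2260 K

2260 K


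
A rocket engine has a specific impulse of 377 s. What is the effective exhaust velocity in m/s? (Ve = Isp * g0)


Ve = Isp * g0 = 377 * 9.81 = 3698.4 m/s

3698.4 m/s


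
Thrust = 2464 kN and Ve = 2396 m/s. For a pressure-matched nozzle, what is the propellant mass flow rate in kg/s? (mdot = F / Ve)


mdot = F / Ve = 2464000 / 2396 = 1028.4 kg/s

1028.4 kg/s


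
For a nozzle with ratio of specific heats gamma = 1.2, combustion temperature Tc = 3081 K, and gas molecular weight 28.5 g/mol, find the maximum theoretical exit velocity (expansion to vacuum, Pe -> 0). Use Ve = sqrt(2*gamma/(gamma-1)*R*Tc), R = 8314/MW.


R = 8314 / 28.5 = 291.72 J/(kg.K)
Ve = sqrt(2 * 1.2 / (1.2 - 1) * 291.72 * 3081) = 3284 m/s

3284 m/s


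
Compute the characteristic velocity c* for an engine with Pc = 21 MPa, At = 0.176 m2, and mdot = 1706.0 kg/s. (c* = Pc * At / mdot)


c* = 21e6 * 0.176 / 1706.0 = 2166 m/s

2166 m/s


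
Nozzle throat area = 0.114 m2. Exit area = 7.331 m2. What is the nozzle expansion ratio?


AR = 7.331 / 0.114 = 64.3

64.3


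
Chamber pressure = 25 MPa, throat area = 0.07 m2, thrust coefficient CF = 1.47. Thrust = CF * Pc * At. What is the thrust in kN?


F = 1.47 * 25e6 * 0.07 = 2.5725e+06 N = 2572.5 kN

2572.5 kN


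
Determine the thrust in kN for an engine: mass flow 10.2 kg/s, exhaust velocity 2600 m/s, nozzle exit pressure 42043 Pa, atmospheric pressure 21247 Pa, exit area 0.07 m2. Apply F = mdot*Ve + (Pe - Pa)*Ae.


F = 10.2 * 2600 + (42043 - 21247) * 0.07 = 27976.0 N = 28.0 kN

28.0 kN


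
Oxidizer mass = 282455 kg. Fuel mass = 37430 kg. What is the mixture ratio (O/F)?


MR = 282455 / 37430 = 7.55

7.55


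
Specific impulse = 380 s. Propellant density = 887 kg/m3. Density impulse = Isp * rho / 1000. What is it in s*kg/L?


rho*Isp = 380 * 887 / 1000 = 337 s*kg/L

337 s*kg/L


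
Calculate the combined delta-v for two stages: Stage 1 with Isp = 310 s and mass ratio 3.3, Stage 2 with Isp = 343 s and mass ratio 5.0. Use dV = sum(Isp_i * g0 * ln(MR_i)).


dV1 = 310 * 9.81 * ln(3.3) = 3630.8 m/s
dV2 = 343 * 9.81 * ln(5.0) = 5415.5 m/s
Total dV = 3630.8 + 5415.5 = 9046.3 m/s ~ 9046 m/s

9046 m/s


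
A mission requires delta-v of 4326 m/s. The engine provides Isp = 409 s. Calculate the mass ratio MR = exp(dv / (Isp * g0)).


Ve = 409 * 9.81 = 4012.29 m/s
MR = exp(4326 / 4012.29) = 2.939

2.939


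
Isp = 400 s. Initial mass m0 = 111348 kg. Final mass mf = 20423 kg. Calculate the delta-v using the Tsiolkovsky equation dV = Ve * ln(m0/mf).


Ve = 400 * 9.81 = 3924.0 m/s
dV = 3924.0 * ln(111348/20423) = 6655 m/s

6655 m/s


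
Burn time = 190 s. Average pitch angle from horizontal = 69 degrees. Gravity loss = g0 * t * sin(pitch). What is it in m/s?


GL = 9.81 * 190 * sin(69 deg) = 1740 m/s

1740 m/s


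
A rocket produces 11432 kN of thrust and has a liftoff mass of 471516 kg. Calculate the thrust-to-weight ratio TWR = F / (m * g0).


TWR = 11432000 / (471516 * 9.81) = 2.47

2.47


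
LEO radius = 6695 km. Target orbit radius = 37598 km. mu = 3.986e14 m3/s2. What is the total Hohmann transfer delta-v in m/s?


V1 = sqrt(mu/r1) = 7716.02 m/s
dV1 = V1*(sqrt(2*r2/(r1+r2)) - 1) = 2337.62 m/s
V2 = sqrt(mu/r2) = 3256.01 m/s
dV2 = V2*(1 - sqrt(2*r1/(r1+r2))) = 1465.78 m/s
Total dV = 3803 m/s

3803 m/s


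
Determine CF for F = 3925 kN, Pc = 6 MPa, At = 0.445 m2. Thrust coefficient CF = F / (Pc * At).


CF = 3925000 / (6e6 * 0.445) = 1.47

1.47


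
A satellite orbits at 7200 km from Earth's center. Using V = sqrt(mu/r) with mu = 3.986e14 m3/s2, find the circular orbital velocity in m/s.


V = sqrt(3.986e14 / 7200000) = 7441 m/s

7441 m/s


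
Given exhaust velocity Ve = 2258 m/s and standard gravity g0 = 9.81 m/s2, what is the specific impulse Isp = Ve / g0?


Isp = Ve / g0 = 2258 / 9.81 = 230.2 s

230.2 s


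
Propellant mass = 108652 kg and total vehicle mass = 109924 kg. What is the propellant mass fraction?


PMF = 108652 / 109924 = 0.988

0.988


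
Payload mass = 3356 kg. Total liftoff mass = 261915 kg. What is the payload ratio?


PR = 3356 / 261915 = 0.0128

0.0128


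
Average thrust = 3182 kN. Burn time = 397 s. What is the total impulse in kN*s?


It = 3182 * 397 = 1263254 kN*s

1263254 kN*s


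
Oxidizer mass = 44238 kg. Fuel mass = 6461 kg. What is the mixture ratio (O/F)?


MR = 44238 / 6461 = 6.85

6.85


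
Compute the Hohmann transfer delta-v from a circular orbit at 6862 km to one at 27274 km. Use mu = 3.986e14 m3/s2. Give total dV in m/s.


V1 = sqrt(mu/r1) = 7621.55 m/s
dV1 = V1*(sqrt(2*r2/(r1+r2)) - 1) = 2012.89 m/s
V2 = sqrt(mu/r2) = 3822.91 m/s
dV2 = V2*(1 - sqrt(2*r1/(r1+r2))) = 1398.94 m/s
Total dV = 3412 m/s

3412 m/s


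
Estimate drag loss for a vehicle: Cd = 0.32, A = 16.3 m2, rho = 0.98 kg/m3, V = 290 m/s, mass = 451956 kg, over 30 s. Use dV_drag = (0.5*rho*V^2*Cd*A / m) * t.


D = 0.5 * 0.98 * 290^2 * 0.32 * 16.3 = 214946.14 N
a = 214946.14 / 451956 = 0.4756 m/s2
dV = 0.4756 * 30 = 14.3 m/s

14.3 m/s


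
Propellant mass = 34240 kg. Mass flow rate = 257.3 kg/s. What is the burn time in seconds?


tb = 34240 / 257.3 = 133.1 s

133.1 s


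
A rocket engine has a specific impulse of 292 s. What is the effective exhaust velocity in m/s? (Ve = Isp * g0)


Ve = Isp * g0 = 292 * 9.81 = 2864.5 m/s

2864.5 m/s


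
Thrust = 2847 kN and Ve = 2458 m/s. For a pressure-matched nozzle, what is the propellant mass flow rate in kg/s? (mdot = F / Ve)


mdot = F / Ve = 2847000 / 2458 = 1158.3 kg/s

1158.3 kg/s


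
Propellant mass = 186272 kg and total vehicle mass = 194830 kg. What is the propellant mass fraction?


PMF = 186272 / 194830 = 0.956

0.956


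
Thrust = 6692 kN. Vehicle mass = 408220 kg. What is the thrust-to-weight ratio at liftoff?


TWR = 6692000 / (408220 * 9.81) = 1.67

1.67


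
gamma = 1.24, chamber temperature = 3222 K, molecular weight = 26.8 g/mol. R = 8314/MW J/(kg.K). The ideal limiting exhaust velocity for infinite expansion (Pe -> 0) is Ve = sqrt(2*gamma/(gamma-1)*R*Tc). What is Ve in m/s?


R = 8314 / 26.8 = 310.22 J/(kg.K)
Ve = sqrt(2 * 1.24 / (1.24 - 1) * 310.22 * 3222) = 3214 m/s

3214 m/s


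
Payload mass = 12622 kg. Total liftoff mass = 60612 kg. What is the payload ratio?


PR = 12622 / 60612 = 0.2082

0.2082


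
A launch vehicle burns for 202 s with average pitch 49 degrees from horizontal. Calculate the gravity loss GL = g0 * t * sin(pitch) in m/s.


GL = 9.81 * 202 * sin(49 deg) = 1496 m/s

1496 m/s


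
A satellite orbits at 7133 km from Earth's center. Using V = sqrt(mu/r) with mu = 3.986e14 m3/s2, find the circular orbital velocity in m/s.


V = sqrt(3.986e14 / 7133000) = 7475 m/s

7475 m/s


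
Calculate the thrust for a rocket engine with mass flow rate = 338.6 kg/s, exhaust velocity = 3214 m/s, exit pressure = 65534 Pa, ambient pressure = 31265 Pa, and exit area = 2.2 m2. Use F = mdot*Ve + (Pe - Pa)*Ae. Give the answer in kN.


F = 338.6 * 3214 + (65534 - 31265) * 2.2 = 1.1637e+06 N = 1163.7 kN

1163.7 kN


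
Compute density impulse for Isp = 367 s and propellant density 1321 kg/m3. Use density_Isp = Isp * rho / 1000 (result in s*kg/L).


rho*Isp = 367 * 1321 / 1000 = 485 s*kg/L

485 s*kg/L


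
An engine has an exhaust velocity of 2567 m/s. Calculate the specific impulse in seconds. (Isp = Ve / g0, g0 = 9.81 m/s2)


Isp = Ve / g0 = 2567 / 9.81 = 261.7 s

261.7 s


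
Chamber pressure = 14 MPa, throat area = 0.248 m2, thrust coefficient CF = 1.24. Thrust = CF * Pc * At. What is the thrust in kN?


F = 1.24 * 14e6 * 0.248 = 4.3053e+06 N = 4305.3 kN

4305.3 kN


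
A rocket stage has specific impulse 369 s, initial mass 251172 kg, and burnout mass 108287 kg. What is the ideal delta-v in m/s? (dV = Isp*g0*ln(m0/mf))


Ve = 369 * 9.81 = 3619.89 m/s
dV = 3619.89 * ln(251172/108287) = 3046 m/s

3046 m/s


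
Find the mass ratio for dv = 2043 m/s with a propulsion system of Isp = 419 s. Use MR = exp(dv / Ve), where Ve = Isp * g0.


Ve = 419 * 9.81 = 4110.39 m/s
MR = exp(2043 / 4110.39) = 1.644

1.644


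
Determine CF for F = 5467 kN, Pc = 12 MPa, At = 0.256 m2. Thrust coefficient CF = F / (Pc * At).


CF = 5467000 / (12e6 * 0.256) = 1.78

1.78


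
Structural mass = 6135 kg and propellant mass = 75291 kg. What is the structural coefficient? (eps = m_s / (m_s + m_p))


eps = 6135 / (6135 + 75291) = 0.0753

0.0753


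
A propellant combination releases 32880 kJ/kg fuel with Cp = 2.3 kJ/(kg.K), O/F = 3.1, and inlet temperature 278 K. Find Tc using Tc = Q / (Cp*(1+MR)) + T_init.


Tc = 32880 / (2.3 * (1 + 3.1)) + 278 = 3765 K

3765 K


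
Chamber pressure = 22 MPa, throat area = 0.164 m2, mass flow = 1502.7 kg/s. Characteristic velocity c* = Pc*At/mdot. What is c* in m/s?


c* = 22e6 * 0.164 / 1502.7 = 2401 m/s

2401 m/s


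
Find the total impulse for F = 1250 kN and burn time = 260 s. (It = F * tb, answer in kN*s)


It = 1250 * 260 = 325000 kN*s

325000 kN*s


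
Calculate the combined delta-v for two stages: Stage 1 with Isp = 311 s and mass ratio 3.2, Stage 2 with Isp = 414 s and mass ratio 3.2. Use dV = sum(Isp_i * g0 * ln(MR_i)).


dV1 = 311 * 9.81 * ln(3.2) = 3548.7 m/s
dV2 = 414 * 9.81 * ln(3.2) = 4724.0 m/s
Total dV = 3548.7 + 4724.0 = 8272.7 m/s ~ 8273 m/s

8273 m/s


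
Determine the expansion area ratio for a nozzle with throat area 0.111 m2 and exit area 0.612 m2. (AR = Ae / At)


AR = 0.612 / 0.111 = 5.5

5.5


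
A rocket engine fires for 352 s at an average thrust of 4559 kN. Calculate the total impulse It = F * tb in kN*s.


It = 4559 * 352 = 1604768 kN*s

1604768 kN*s


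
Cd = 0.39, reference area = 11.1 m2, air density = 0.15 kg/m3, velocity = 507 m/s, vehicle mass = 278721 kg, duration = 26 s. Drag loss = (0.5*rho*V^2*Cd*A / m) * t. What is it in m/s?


D = 0.5 * 0.15 * 507^2 * 0.39 * 11.1 = 83457.38 N
a = 83457.38 / 278721 = 0.2994 m/s2
dV = 0.2994 * 26 = 7.8 m/s

7.8 m/s


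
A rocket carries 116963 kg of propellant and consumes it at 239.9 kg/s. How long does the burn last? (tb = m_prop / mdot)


tb = 116963 / 239.9 = 487.5 s

487.5 s
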